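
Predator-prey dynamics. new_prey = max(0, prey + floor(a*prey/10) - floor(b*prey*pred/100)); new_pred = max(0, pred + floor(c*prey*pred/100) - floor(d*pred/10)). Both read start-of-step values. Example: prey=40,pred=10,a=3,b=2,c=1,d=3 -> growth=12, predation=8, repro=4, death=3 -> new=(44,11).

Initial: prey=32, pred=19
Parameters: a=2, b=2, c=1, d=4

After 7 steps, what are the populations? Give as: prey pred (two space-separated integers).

Answer: 23 5

Derivation:
Step 1: prey: 32+6-12=26; pred: 19+6-7=18
Step 2: prey: 26+5-9=22; pred: 18+4-7=15
Step 3: prey: 22+4-6=20; pred: 15+3-6=12
Step 4: prey: 20+4-4=20; pred: 12+2-4=10
Step 5: prey: 20+4-4=20; pred: 10+2-4=8
Step 6: prey: 20+4-3=21; pred: 8+1-3=6
Step 7: prey: 21+4-2=23; pred: 6+1-2=5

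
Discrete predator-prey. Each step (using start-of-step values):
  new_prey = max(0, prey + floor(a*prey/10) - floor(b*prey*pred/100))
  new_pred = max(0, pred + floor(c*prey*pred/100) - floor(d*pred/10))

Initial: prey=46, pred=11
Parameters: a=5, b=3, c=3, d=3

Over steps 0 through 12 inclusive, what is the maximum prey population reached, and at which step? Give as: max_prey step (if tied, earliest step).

Answer: 54 1

Derivation:
Step 1: prey: 46+23-15=54; pred: 11+15-3=23
Step 2: prey: 54+27-37=44; pred: 23+37-6=54
Step 3: prey: 44+22-71=0; pred: 54+71-16=109
Step 4: prey: 0+0-0=0; pred: 109+0-32=77
Step 5: prey: 0+0-0=0; pred: 77+0-23=54
Step 6: prey: 0+0-0=0; pred: 54+0-16=38
Step 7: prey: 0+0-0=0; pred: 38+0-11=27
Step 8: prey: 0+0-0=0; pred: 27+0-8=19
Step 9: prey: 0+0-0=0; pred: 19+0-5=14
Step 10: prey: 0+0-0=0; pred: 14+0-4=10
Step 11: prey: 0+0-0=0; pred: 10+0-3=7
Step 12: prey: 0+0-0=0; pred: 7+0-2=5
Max prey = 54 at step 1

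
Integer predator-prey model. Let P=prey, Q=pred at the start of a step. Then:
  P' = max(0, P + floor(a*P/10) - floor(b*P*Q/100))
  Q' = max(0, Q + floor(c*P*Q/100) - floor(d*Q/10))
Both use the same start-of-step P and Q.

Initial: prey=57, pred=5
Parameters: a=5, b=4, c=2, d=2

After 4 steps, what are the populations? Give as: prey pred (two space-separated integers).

Step 1: prey: 57+28-11=74; pred: 5+5-1=9
Step 2: prey: 74+37-26=85; pred: 9+13-1=21
Step 3: prey: 85+42-71=56; pred: 21+35-4=52
Step 4: prey: 56+28-116=0; pred: 52+58-10=100

Answer: 0 100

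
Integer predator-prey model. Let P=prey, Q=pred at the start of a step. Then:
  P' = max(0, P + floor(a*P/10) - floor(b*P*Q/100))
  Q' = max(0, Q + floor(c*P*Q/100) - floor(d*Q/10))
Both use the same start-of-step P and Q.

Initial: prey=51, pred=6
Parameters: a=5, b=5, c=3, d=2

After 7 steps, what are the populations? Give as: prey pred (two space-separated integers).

Step 1: prey: 51+25-15=61; pred: 6+9-1=14
Step 2: prey: 61+30-42=49; pred: 14+25-2=37
Step 3: prey: 49+24-90=0; pred: 37+54-7=84
Step 4: prey: 0+0-0=0; pred: 84+0-16=68
Step 5: prey: 0+0-0=0; pred: 68+0-13=55
Step 6: prey: 0+0-0=0; pred: 55+0-11=44
Step 7: prey: 0+0-0=0; pred: 44+0-8=36

Answer: 0 36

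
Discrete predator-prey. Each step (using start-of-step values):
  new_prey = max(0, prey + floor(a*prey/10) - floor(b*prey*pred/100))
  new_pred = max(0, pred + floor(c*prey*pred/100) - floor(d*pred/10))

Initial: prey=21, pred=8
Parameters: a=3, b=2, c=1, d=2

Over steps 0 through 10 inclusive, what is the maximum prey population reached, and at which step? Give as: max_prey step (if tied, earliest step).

Step 1: prey: 21+6-3=24; pred: 8+1-1=8
Step 2: prey: 24+7-3=28; pred: 8+1-1=8
Step 3: prey: 28+8-4=32; pred: 8+2-1=9
Step 4: prey: 32+9-5=36; pred: 9+2-1=10
Step 5: prey: 36+10-7=39; pred: 10+3-2=11
Step 6: prey: 39+11-8=42; pred: 11+4-2=13
Step 7: prey: 42+12-10=44; pred: 13+5-2=16
Step 8: prey: 44+13-14=43; pred: 16+7-3=20
Step 9: prey: 43+12-17=38; pred: 20+8-4=24
Step 10: prey: 38+11-18=31; pred: 24+9-4=29
Max prey = 44 at step 7

Answer: 44 7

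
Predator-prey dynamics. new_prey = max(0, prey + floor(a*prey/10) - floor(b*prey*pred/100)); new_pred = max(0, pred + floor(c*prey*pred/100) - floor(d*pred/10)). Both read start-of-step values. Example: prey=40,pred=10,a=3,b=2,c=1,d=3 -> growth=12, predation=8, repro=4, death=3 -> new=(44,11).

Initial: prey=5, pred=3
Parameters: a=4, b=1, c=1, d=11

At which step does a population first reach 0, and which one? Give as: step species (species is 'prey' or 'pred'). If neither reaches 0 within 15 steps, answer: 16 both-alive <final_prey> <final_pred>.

Step 1: prey: 5+2-0=7; pred: 3+0-3=0
First extinction: pred at step 1

Answer: 1 pred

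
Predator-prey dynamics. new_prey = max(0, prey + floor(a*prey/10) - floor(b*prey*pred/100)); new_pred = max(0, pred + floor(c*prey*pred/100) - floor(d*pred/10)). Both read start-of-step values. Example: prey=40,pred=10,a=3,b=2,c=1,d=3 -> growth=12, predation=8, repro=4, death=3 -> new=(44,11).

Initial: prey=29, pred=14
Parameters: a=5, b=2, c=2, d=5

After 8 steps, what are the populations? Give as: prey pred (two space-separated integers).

Answer: 2 32

Derivation:
Step 1: prey: 29+14-8=35; pred: 14+8-7=15
Step 2: prey: 35+17-10=42; pred: 15+10-7=18
Step 3: prey: 42+21-15=48; pred: 18+15-9=24
Step 4: prey: 48+24-23=49; pred: 24+23-12=35
Step 5: prey: 49+24-34=39; pred: 35+34-17=52
Step 6: prey: 39+19-40=18; pred: 52+40-26=66
Step 7: prey: 18+9-23=4; pred: 66+23-33=56
Step 8: prey: 4+2-4=2; pred: 56+4-28=32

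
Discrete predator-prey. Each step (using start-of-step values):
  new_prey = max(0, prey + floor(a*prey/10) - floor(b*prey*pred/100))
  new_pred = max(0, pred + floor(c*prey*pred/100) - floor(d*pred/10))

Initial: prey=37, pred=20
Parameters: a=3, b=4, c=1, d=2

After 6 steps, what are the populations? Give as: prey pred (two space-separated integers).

Answer: 1 11

Derivation:
Step 1: prey: 37+11-29=19; pred: 20+7-4=23
Step 2: prey: 19+5-17=7; pred: 23+4-4=23
Step 3: prey: 7+2-6=3; pred: 23+1-4=20
Step 4: prey: 3+0-2=1; pred: 20+0-4=16
Step 5: prey: 1+0-0=1; pred: 16+0-3=13
Step 6: prey: 1+0-0=1; pred: 13+0-2=11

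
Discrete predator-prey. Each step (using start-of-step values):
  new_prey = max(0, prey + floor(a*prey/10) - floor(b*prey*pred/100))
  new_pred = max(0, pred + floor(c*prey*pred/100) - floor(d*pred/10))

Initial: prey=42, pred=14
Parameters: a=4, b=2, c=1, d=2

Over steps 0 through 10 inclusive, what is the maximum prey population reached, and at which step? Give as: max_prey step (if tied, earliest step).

Answer: 50 2

Derivation:
Step 1: prey: 42+16-11=47; pred: 14+5-2=17
Step 2: prey: 47+18-15=50; pred: 17+7-3=21
Step 3: prey: 50+20-21=49; pred: 21+10-4=27
Step 4: prey: 49+19-26=42; pred: 27+13-5=35
Step 5: prey: 42+16-29=29; pred: 35+14-7=42
Step 6: prey: 29+11-24=16; pred: 42+12-8=46
Step 7: prey: 16+6-14=8; pred: 46+7-9=44
Step 8: prey: 8+3-7=4; pred: 44+3-8=39
Step 9: prey: 4+1-3=2; pred: 39+1-7=33
Step 10: prey: 2+0-1=1; pred: 33+0-6=27
Max prey = 50 at step 2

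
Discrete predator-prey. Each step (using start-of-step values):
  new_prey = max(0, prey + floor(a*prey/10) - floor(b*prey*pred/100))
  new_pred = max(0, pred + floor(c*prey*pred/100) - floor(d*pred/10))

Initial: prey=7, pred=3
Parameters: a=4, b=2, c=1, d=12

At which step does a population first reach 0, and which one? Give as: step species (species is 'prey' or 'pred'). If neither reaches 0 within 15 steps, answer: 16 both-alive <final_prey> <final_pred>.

Step 1: prey: 7+2-0=9; pred: 3+0-3=0
First extinction: pred at step 1

Answer: 1 pred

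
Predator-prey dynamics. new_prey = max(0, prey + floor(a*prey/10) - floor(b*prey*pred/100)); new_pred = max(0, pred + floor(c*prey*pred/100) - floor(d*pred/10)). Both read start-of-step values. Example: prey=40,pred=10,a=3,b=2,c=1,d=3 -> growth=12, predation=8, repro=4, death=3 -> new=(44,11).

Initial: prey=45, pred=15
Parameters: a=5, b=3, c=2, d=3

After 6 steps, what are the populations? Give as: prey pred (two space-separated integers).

Answer: 0 27

Derivation:
Step 1: prey: 45+22-20=47; pred: 15+13-4=24
Step 2: prey: 47+23-33=37; pred: 24+22-7=39
Step 3: prey: 37+18-43=12; pred: 39+28-11=56
Step 4: prey: 12+6-20=0; pred: 56+13-16=53
Step 5: prey: 0+0-0=0; pred: 53+0-15=38
Step 6: prey: 0+0-0=0; pred: 38+0-11=27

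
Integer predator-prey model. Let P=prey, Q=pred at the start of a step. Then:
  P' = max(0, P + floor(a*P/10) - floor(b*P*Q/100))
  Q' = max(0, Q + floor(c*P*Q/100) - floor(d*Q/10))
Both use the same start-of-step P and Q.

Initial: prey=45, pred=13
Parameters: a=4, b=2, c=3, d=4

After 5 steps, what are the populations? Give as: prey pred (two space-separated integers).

Step 1: prey: 45+18-11=52; pred: 13+17-5=25
Step 2: prey: 52+20-26=46; pred: 25+39-10=54
Step 3: prey: 46+18-49=15; pred: 54+74-21=107
Step 4: prey: 15+6-32=0; pred: 107+48-42=113
Step 5: prey: 0+0-0=0; pred: 113+0-45=68

Answer: 0 68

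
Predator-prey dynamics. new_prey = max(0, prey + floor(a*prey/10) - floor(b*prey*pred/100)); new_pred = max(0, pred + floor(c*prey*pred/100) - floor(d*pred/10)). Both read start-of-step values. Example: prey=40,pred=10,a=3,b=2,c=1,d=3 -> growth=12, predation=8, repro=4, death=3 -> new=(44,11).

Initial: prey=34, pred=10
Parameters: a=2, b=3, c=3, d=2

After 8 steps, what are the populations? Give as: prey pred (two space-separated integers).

Answer: 0 19

Derivation:
Step 1: prey: 34+6-10=30; pred: 10+10-2=18
Step 2: prey: 30+6-16=20; pred: 18+16-3=31
Step 3: prey: 20+4-18=6; pred: 31+18-6=43
Step 4: prey: 6+1-7=0; pred: 43+7-8=42
Step 5: prey: 0+0-0=0; pred: 42+0-8=34
Step 6: prey: 0+0-0=0; pred: 34+0-6=28
Step 7: prey: 0+0-0=0; pred: 28+0-5=23
Step 8: prey: 0+0-0=0; pred: 23+0-4=19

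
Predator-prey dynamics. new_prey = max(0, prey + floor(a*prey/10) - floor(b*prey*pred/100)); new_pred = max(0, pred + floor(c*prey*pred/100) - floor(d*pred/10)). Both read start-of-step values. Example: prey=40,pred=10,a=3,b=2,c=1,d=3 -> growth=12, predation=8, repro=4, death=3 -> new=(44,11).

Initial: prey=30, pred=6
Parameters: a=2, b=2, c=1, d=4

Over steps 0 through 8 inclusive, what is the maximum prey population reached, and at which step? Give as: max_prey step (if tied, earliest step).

Answer: 70 8

Derivation:
Step 1: prey: 30+6-3=33; pred: 6+1-2=5
Step 2: prey: 33+6-3=36; pred: 5+1-2=4
Step 3: prey: 36+7-2=41; pred: 4+1-1=4
Step 4: prey: 41+8-3=46; pred: 4+1-1=4
Step 5: prey: 46+9-3=52; pred: 4+1-1=4
Step 6: prey: 52+10-4=58; pred: 4+2-1=5
Step 7: prey: 58+11-5=64; pred: 5+2-2=5
Step 8: prey: 64+12-6=70; pred: 5+3-2=6
Max prey = 70 at step 8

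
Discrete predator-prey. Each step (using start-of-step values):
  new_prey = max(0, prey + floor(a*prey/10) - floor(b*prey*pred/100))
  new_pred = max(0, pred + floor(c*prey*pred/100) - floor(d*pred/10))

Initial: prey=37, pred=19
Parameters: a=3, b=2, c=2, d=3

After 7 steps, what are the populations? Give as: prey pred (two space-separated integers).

Step 1: prey: 37+11-14=34; pred: 19+14-5=28
Step 2: prey: 34+10-19=25; pred: 28+19-8=39
Step 3: prey: 25+7-19=13; pred: 39+19-11=47
Step 4: prey: 13+3-12=4; pred: 47+12-14=45
Step 5: prey: 4+1-3=2; pred: 45+3-13=35
Step 6: prey: 2+0-1=1; pred: 35+1-10=26
Step 7: prey: 1+0-0=1; pred: 26+0-7=19

Answer: 1 19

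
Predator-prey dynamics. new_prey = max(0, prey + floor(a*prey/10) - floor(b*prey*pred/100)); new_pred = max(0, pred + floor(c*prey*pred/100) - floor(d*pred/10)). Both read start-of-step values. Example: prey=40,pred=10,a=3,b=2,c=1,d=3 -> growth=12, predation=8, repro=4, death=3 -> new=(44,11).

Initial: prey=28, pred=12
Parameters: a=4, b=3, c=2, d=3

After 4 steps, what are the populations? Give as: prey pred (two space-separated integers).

Step 1: prey: 28+11-10=29; pred: 12+6-3=15
Step 2: prey: 29+11-13=27; pred: 15+8-4=19
Step 3: prey: 27+10-15=22; pred: 19+10-5=24
Step 4: prey: 22+8-15=15; pred: 24+10-7=27

Answer: 15 27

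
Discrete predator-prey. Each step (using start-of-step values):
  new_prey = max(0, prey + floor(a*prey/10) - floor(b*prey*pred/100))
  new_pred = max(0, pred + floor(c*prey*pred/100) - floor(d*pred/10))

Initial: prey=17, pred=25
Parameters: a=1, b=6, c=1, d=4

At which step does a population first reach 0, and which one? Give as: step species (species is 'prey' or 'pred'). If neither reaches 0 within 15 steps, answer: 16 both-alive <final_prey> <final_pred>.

Answer: 1 prey

Derivation:
Step 1: prey: 17+1-25=0; pred: 25+4-10=19
First extinction: prey at step 1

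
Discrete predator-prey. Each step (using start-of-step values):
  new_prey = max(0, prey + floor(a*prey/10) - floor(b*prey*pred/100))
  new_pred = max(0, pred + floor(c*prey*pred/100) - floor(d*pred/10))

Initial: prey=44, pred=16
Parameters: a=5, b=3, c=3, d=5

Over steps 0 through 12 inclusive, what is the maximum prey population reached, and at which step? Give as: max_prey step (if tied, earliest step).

Step 1: prey: 44+22-21=45; pred: 16+21-8=29
Step 2: prey: 45+22-39=28; pred: 29+39-14=54
Step 3: prey: 28+14-45=0; pred: 54+45-27=72
Step 4: prey: 0+0-0=0; pred: 72+0-36=36
Step 5: prey: 0+0-0=0; pred: 36+0-18=18
Step 6: prey: 0+0-0=0; pred: 18+0-9=9
Step 7: prey: 0+0-0=0; pred: 9+0-4=5
Step 8: prey: 0+0-0=0; pred: 5+0-2=3
Step 9: prey: 0+0-0=0; pred: 3+0-1=2
Step 10: prey: 0+0-0=0; pred: 2+0-1=1
Step 11: prey: 0+0-0=0; pred: 1+0-0=1
Step 12: prey: 0+0-0=0; pred: 1+0-0=1
Max prey = 45 at step 1

Answer: 45 1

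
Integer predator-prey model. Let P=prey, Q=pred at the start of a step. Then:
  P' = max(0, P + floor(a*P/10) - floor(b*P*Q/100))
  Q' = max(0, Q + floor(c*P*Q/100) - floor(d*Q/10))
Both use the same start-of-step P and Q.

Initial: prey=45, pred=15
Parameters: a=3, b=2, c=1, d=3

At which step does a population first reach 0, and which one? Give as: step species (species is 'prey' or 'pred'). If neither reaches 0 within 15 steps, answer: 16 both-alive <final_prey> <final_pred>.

Answer: 16 both-alive 25 6

Derivation:
Step 1: prey: 45+13-13=45; pred: 15+6-4=17
Step 2: prey: 45+13-15=43; pred: 17+7-5=19
Step 3: prey: 43+12-16=39; pred: 19+8-5=22
Step 4: prey: 39+11-17=33; pred: 22+8-6=24
Step 5: prey: 33+9-15=27; pred: 24+7-7=24
Step 6: prey: 27+8-12=23; pred: 24+6-7=23
Step 7: prey: 23+6-10=19; pred: 23+5-6=22
Step 8: prey: 19+5-8=16; pred: 22+4-6=20
Step 9: prey: 16+4-6=14; pred: 20+3-6=17
Step 10: prey: 14+4-4=14; pred: 17+2-5=14
Step 11: prey: 14+4-3=15; pred: 14+1-4=11
Step 12: prey: 15+4-3=16; pred: 11+1-3=9
Step 13: prey: 16+4-2=18; pred: 9+1-2=8
Step 14: prey: 18+5-2=21; pred: 8+1-2=7
Step 15: prey: 21+6-2=25; pred: 7+1-2=6
No extinction within 15 steps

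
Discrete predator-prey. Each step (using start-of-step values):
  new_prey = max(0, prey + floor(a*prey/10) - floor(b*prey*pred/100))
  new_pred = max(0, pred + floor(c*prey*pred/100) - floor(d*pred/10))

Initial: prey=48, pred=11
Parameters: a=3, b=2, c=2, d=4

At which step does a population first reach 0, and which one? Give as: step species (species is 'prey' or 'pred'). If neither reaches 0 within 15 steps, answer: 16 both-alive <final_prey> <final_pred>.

Step 1: prey: 48+14-10=52; pred: 11+10-4=17
Step 2: prey: 52+15-17=50; pred: 17+17-6=28
Step 3: prey: 50+15-28=37; pred: 28+28-11=45
Step 4: prey: 37+11-33=15; pred: 45+33-18=60
Step 5: prey: 15+4-18=1; pred: 60+18-24=54
Step 6: prey: 1+0-1=0; pred: 54+1-21=34
First extinction: prey at step 6

Answer: 6 prey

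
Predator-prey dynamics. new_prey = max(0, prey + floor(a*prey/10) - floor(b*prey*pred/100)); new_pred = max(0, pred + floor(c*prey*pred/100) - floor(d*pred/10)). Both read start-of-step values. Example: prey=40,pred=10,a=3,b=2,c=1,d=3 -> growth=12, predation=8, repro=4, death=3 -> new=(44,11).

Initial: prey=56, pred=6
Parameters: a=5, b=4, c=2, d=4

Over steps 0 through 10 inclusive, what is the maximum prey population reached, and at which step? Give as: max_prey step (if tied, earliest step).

Step 1: prey: 56+28-13=71; pred: 6+6-2=10
Step 2: prey: 71+35-28=78; pred: 10+14-4=20
Step 3: prey: 78+39-62=55; pred: 20+31-8=43
Step 4: prey: 55+27-94=0; pred: 43+47-17=73
Step 5: prey: 0+0-0=0; pred: 73+0-29=44
Step 6: prey: 0+0-0=0; pred: 44+0-17=27
Step 7: prey: 0+0-0=0; pred: 27+0-10=17
Step 8: prey: 0+0-0=0; pred: 17+0-6=11
Step 9: prey: 0+0-0=0; pred: 11+0-4=7
Step 10: prey: 0+0-0=0; pred: 7+0-2=5
Max prey = 78 at step 2

Answer: 78 2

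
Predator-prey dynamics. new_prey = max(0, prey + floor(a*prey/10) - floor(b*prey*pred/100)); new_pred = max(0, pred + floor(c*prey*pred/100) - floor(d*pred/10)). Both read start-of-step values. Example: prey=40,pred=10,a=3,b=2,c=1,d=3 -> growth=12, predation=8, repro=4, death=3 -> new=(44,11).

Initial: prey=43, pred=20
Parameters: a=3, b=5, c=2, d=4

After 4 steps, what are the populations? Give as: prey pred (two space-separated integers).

Step 1: prey: 43+12-43=12; pred: 20+17-8=29
Step 2: prey: 12+3-17=0; pred: 29+6-11=24
Step 3: prey: 0+0-0=0; pred: 24+0-9=15
Step 4: prey: 0+0-0=0; pred: 15+0-6=9

Answer: 0 9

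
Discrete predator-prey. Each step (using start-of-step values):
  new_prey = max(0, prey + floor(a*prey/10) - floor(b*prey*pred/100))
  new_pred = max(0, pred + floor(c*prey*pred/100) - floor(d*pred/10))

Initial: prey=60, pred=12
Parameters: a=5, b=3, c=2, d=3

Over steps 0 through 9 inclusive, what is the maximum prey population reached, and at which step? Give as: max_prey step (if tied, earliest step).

Step 1: prey: 60+30-21=69; pred: 12+14-3=23
Step 2: prey: 69+34-47=56; pred: 23+31-6=48
Step 3: prey: 56+28-80=4; pred: 48+53-14=87
Step 4: prey: 4+2-10=0; pred: 87+6-26=67
Step 5: prey: 0+0-0=0; pred: 67+0-20=47
Step 6: prey: 0+0-0=0; pred: 47+0-14=33
Step 7: prey: 0+0-0=0; pred: 33+0-9=24
Step 8: prey: 0+0-0=0; pred: 24+0-7=17
Step 9: prey: 0+0-0=0; pred: 17+0-5=12
Max prey = 69 at step 1

Answer: 69 1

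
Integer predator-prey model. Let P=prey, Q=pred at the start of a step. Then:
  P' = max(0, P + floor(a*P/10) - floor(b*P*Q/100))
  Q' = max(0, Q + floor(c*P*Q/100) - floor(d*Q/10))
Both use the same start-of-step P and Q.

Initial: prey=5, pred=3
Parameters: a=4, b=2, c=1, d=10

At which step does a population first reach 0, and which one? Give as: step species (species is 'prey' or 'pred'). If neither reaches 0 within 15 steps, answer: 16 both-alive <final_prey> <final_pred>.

Answer: 1 pred

Derivation:
Step 1: prey: 5+2-0=7; pred: 3+0-3=0
First extinction: pred at step 1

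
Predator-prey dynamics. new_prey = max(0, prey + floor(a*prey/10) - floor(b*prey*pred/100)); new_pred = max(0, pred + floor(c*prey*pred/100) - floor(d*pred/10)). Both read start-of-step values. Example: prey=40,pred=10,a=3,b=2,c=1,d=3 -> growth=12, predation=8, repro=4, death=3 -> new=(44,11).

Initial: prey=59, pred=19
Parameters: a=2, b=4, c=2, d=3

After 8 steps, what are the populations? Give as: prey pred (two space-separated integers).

Answer: 0 7

Derivation:
Step 1: prey: 59+11-44=26; pred: 19+22-5=36
Step 2: prey: 26+5-37=0; pred: 36+18-10=44
Step 3: prey: 0+0-0=0; pred: 44+0-13=31
Step 4: prey: 0+0-0=0; pred: 31+0-9=22
Step 5: prey: 0+0-0=0; pred: 22+0-6=16
Step 6: prey: 0+0-0=0; pred: 16+0-4=12
Step 7: prey: 0+0-0=0; pred: 12+0-3=9
Step 8: prey: 0+0-0=0; pred: 9+0-2=7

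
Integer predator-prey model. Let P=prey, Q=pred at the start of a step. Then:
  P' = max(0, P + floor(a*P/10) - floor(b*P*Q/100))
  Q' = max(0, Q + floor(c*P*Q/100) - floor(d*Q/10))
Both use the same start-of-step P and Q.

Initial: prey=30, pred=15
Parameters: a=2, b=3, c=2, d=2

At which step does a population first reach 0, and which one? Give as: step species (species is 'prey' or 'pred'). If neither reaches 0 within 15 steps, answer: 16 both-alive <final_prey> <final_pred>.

Step 1: prey: 30+6-13=23; pred: 15+9-3=21
Step 2: prey: 23+4-14=13; pred: 21+9-4=26
Step 3: prey: 13+2-10=5; pred: 26+6-5=27
Step 4: prey: 5+1-4=2; pred: 27+2-5=24
Step 5: prey: 2+0-1=1; pred: 24+0-4=20
Step 6: prey: 1+0-0=1; pred: 20+0-4=16
Step 7: prey: 1+0-0=1; pred: 16+0-3=13
Step 8: prey: 1+0-0=1; pred: 13+0-2=11
Step 9: prey: 1+0-0=1; pred: 11+0-2=9
Step 10: prey: 1+0-0=1; pred: 9+0-1=8
Step 11: prey: 1+0-0=1; pred: 8+0-1=7
Step 12: prey: 1+0-0=1; pred: 7+0-1=6
Step 13: prey: 1+0-0=1; pred: 6+0-1=5
Step 14: prey: 1+0-0=1; pred: 5+0-1=4
Step 15: prey: 1+0-0=1; pred: 4+0-0=4
No extinction within 15 steps

Answer: 16 both-alive 1 4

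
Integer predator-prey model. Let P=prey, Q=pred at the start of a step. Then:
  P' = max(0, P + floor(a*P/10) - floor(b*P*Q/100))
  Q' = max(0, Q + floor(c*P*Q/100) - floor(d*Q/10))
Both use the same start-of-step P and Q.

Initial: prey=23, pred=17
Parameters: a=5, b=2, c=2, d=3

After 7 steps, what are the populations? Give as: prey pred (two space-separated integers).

Answer: 4 47

Derivation:
Step 1: prey: 23+11-7=27; pred: 17+7-5=19
Step 2: prey: 27+13-10=30; pred: 19+10-5=24
Step 3: prey: 30+15-14=31; pred: 24+14-7=31
Step 4: prey: 31+15-19=27; pred: 31+19-9=41
Step 5: prey: 27+13-22=18; pred: 41+22-12=51
Step 6: prey: 18+9-18=9; pred: 51+18-15=54
Step 7: prey: 9+4-9=4; pred: 54+9-16=47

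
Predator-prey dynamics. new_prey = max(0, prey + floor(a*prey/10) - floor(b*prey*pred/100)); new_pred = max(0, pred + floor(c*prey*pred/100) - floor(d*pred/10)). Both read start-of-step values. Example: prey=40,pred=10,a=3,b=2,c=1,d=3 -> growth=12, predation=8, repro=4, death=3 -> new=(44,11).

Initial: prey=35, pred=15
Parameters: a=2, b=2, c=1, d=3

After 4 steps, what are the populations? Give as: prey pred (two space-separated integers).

Answer: 21 15

Derivation:
Step 1: prey: 35+7-10=32; pred: 15+5-4=16
Step 2: prey: 32+6-10=28; pred: 16+5-4=17
Step 3: prey: 28+5-9=24; pred: 17+4-5=16
Step 4: prey: 24+4-7=21; pred: 16+3-4=15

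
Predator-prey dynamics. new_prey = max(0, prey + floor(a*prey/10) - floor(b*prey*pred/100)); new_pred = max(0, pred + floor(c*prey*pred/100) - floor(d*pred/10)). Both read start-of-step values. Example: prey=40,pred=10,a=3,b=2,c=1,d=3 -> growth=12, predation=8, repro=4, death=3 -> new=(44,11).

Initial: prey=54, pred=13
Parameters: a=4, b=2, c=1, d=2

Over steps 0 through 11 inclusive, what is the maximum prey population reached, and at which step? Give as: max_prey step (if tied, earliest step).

Answer: 64 2

Derivation:
Step 1: prey: 54+21-14=61; pred: 13+7-2=18
Step 2: prey: 61+24-21=64; pred: 18+10-3=25
Step 3: prey: 64+25-32=57; pred: 25+16-5=36
Step 4: prey: 57+22-41=38; pred: 36+20-7=49
Step 5: prey: 38+15-37=16; pred: 49+18-9=58
Step 6: prey: 16+6-18=4; pred: 58+9-11=56
Step 7: prey: 4+1-4=1; pred: 56+2-11=47
Step 8: prey: 1+0-0=1; pred: 47+0-9=38
Step 9: prey: 1+0-0=1; pred: 38+0-7=31
Step 10: prey: 1+0-0=1; pred: 31+0-6=25
Step 11: prey: 1+0-0=1; pred: 25+0-5=20
Max prey = 64 at step 2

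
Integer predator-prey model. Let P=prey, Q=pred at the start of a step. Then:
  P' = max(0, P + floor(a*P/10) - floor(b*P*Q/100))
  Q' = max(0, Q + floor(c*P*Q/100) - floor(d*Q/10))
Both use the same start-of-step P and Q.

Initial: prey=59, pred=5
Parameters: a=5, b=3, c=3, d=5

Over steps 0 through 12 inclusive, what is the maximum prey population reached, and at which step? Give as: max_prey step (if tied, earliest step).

Answer: 94 2

Derivation:
Step 1: prey: 59+29-8=80; pred: 5+8-2=11
Step 2: prey: 80+40-26=94; pred: 11+26-5=32
Step 3: prey: 94+47-90=51; pred: 32+90-16=106
Step 4: prey: 51+25-162=0; pred: 106+162-53=215
Step 5: prey: 0+0-0=0; pred: 215+0-107=108
Step 6: prey: 0+0-0=0; pred: 108+0-54=54
Step 7: prey: 0+0-0=0; pred: 54+0-27=27
Step 8: prey: 0+0-0=0; pred: 27+0-13=14
Step 9: prey: 0+0-0=0; pred: 14+0-7=7
Step 10: prey: 0+0-0=0; pred: 7+0-3=4
Step 11: prey: 0+0-0=0; pred: 4+0-2=2
Step 12: prey: 0+0-0=0; pred: 2+0-1=1
Max prey = 94 at step 2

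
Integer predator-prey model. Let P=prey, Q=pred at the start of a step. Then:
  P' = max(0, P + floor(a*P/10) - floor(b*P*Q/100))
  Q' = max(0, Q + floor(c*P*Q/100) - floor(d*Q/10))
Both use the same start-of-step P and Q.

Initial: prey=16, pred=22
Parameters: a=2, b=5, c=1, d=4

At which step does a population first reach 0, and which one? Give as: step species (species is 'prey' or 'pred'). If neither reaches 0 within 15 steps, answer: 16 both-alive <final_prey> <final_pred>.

Answer: 16 both-alive 1 2

Derivation:
Step 1: prey: 16+3-17=2; pred: 22+3-8=17
Step 2: prey: 2+0-1=1; pred: 17+0-6=11
Step 3: prey: 1+0-0=1; pred: 11+0-4=7
Step 4: prey: 1+0-0=1; pred: 7+0-2=5
Step 5: prey: 1+0-0=1; pred: 5+0-2=3
Step 6: prey: 1+0-0=1; pred: 3+0-1=2
Step 7: prey: 1+0-0=1; pred: 2+0-0=2
Steps 8-15: state stable at prey=1, pred=2 (no change)
No extinction within 15 steps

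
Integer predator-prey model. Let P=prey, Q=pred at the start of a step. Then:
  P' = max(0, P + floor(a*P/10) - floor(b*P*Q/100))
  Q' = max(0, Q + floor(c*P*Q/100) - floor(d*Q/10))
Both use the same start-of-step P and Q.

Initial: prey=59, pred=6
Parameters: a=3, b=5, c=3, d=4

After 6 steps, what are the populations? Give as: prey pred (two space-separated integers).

Answer: 0 12

Derivation:
Step 1: prey: 59+17-17=59; pred: 6+10-2=14
Step 2: prey: 59+17-41=35; pred: 14+24-5=33
Step 3: prey: 35+10-57=0; pred: 33+34-13=54
Step 4: prey: 0+0-0=0; pred: 54+0-21=33
Step 5: prey: 0+0-0=0; pred: 33+0-13=20
Step 6: prey: 0+0-0=0; pred: 20+0-8=12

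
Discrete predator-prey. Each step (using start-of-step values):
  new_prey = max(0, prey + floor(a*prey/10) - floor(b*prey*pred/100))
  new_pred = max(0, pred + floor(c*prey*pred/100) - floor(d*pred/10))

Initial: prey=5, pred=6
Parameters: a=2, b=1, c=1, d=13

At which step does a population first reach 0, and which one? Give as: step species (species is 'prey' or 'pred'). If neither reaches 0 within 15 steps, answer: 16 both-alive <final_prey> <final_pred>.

Answer: 1 pred

Derivation:
Step 1: prey: 5+1-0=6; pred: 6+0-7=0
First extinction: pred at step 1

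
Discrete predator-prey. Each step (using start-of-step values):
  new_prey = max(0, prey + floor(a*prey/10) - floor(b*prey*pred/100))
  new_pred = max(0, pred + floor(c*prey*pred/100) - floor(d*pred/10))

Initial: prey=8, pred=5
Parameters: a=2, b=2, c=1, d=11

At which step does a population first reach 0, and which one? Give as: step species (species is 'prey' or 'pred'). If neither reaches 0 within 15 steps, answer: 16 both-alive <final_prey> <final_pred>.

Answer: 1 pred

Derivation:
Step 1: prey: 8+1-0=9; pred: 5+0-5=0
First extinction: pred at step 1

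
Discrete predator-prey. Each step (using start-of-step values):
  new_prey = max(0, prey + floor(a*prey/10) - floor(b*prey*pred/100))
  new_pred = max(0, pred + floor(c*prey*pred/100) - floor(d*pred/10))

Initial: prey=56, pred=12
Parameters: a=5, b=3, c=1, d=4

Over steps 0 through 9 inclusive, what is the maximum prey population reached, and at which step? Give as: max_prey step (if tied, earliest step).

Answer: 70 2

Derivation:
Step 1: prey: 56+28-20=64; pred: 12+6-4=14
Step 2: prey: 64+32-26=70; pred: 14+8-5=17
Step 3: prey: 70+35-35=70; pred: 17+11-6=22
Step 4: prey: 70+35-46=59; pred: 22+15-8=29
Step 5: prey: 59+29-51=37; pred: 29+17-11=35
Step 6: prey: 37+18-38=17; pred: 35+12-14=33
Step 7: prey: 17+8-16=9; pred: 33+5-13=25
Step 8: prey: 9+4-6=7; pred: 25+2-10=17
Step 9: prey: 7+3-3=7; pred: 17+1-6=12
Max prey = 70 at step 2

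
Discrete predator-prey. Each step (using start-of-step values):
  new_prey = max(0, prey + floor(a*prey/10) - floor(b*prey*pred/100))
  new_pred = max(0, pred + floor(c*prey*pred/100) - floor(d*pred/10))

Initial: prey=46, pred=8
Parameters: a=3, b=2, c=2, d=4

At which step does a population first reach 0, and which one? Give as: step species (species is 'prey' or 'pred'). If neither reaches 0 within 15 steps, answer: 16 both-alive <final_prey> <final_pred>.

Answer: 6 prey

Derivation:
Step 1: prey: 46+13-7=52; pred: 8+7-3=12
Step 2: prey: 52+15-12=55; pred: 12+12-4=20
Step 3: prey: 55+16-22=49; pred: 20+22-8=34
Step 4: prey: 49+14-33=30; pred: 34+33-13=54
Step 5: prey: 30+9-32=7; pred: 54+32-21=65
Step 6: prey: 7+2-9=0; pred: 65+9-26=48
First extinction: prey at step 6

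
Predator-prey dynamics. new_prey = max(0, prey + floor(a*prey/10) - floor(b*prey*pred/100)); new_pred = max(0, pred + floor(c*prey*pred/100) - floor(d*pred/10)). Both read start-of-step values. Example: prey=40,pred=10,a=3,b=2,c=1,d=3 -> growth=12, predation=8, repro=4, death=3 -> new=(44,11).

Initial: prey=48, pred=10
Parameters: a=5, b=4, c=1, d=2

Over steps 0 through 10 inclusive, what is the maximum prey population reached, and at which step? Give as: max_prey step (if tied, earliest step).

Answer: 54 2

Derivation:
Step 1: prey: 48+24-19=53; pred: 10+4-2=12
Step 2: prey: 53+26-25=54; pred: 12+6-2=16
Step 3: prey: 54+27-34=47; pred: 16+8-3=21
Step 4: prey: 47+23-39=31; pred: 21+9-4=26
Step 5: prey: 31+15-32=14; pred: 26+8-5=29
Step 6: prey: 14+7-16=5; pred: 29+4-5=28
Step 7: prey: 5+2-5=2; pred: 28+1-5=24
Step 8: prey: 2+1-1=2; pred: 24+0-4=20
Step 9: prey: 2+1-1=2; pred: 20+0-4=16
Step 10: prey: 2+1-1=2; pred: 16+0-3=13
Max prey = 54 at step 2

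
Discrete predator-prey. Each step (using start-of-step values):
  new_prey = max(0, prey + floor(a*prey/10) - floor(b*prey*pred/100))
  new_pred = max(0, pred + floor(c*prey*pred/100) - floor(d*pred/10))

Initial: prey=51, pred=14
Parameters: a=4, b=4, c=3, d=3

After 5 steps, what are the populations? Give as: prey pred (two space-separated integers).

Step 1: prey: 51+20-28=43; pred: 14+21-4=31
Step 2: prey: 43+17-53=7; pred: 31+39-9=61
Step 3: prey: 7+2-17=0; pred: 61+12-18=55
Step 4: prey: 0+0-0=0; pred: 55+0-16=39
Step 5: prey: 0+0-0=0; pred: 39+0-11=28

Answer: 0 28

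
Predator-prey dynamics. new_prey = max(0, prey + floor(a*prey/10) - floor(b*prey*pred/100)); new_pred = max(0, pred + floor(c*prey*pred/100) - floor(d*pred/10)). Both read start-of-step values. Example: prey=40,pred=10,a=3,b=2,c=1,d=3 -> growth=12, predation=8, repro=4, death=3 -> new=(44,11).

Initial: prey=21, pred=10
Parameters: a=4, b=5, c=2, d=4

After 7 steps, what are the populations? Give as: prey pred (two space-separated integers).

Answer: 17 7

Derivation:
Step 1: prey: 21+8-10=19; pred: 10+4-4=10
Step 2: prey: 19+7-9=17; pred: 10+3-4=9
Step 3: prey: 17+6-7=16; pred: 9+3-3=9
Step 4: prey: 16+6-7=15; pred: 9+2-3=8
Step 5: prey: 15+6-6=15; pred: 8+2-3=7
Step 6: prey: 15+6-5=16; pred: 7+2-2=7
Step 7: prey: 16+6-5=17; pred: 7+2-2=7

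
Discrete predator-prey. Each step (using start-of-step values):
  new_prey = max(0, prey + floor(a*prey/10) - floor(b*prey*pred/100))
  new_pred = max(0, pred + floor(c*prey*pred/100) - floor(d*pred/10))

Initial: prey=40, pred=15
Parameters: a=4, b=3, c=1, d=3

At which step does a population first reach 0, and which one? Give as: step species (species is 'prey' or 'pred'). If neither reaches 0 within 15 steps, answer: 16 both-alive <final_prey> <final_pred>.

Answer: 16 both-alive 47 7

Derivation:
Step 1: prey: 40+16-18=38; pred: 15+6-4=17
Step 2: prey: 38+15-19=34; pred: 17+6-5=18
Step 3: prey: 34+13-18=29; pred: 18+6-5=19
Step 4: prey: 29+11-16=24; pred: 19+5-5=19
Step 5: prey: 24+9-13=20; pred: 19+4-5=18
Step 6: prey: 20+8-10=18; pred: 18+3-5=16
Step 7: prey: 18+7-8=17; pred: 16+2-4=14
Step 8: prey: 17+6-7=16; pred: 14+2-4=12
Step 9: prey: 16+6-5=17; pred: 12+1-3=10
Step 10: prey: 17+6-5=18; pred: 10+1-3=8
Step 11: prey: 18+7-4=21; pred: 8+1-2=7
Step 12: prey: 21+8-4=25; pred: 7+1-2=6
Step 13: prey: 25+10-4=31; pred: 6+1-1=6
Step 14: prey: 31+12-5=38; pred: 6+1-1=6
Step 15: prey: 38+15-6=47; pred: 6+2-1=7
No extinction within 15 steps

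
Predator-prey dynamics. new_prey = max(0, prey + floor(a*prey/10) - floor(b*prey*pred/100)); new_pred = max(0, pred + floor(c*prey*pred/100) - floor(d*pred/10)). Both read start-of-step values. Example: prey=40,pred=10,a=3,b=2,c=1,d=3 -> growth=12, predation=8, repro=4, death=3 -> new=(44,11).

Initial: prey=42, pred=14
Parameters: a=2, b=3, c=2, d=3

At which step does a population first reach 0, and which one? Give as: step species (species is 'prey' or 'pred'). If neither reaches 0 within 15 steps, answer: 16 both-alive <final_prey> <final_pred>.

Step 1: prey: 42+8-17=33; pred: 14+11-4=21
Step 2: prey: 33+6-20=19; pred: 21+13-6=28
Step 3: prey: 19+3-15=7; pred: 28+10-8=30
Step 4: prey: 7+1-6=2; pred: 30+4-9=25
Step 5: prey: 2+0-1=1; pred: 25+1-7=19
Step 6: prey: 1+0-0=1; pred: 19+0-5=14
Step 7: prey: 1+0-0=1; pred: 14+0-4=10
Step 8: prey: 1+0-0=1; pred: 10+0-3=7
Step 9: prey: 1+0-0=1; pred: 7+0-2=5
Step 10: prey: 1+0-0=1; pred: 5+0-1=4
Step 11: prey: 1+0-0=1; pred: 4+0-1=3
Step 12: prey: 1+0-0=1; pred: 3+0-0=3
Steps 13-15: state stable at prey=1, pred=3 (no change)
No extinction within 15 steps

Answer: 16 both-alive 1 3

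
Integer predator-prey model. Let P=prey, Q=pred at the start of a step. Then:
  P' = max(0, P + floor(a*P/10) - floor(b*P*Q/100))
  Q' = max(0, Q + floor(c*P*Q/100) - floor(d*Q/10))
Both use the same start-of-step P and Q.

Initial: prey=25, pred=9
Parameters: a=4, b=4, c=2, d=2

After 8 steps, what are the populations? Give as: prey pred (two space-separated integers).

Step 1: prey: 25+10-9=26; pred: 9+4-1=12
Step 2: prey: 26+10-12=24; pred: 12+6-2=16
Step 3: prey: 24+9-15=18; pred: 16+7-3=20
Step 4: prey: 18+7-14=11; pred: 20+7-4=23
Step 5: prey: 11+4-10=5; pred: 23+5-4=24
Step 6: prey: 5+2-4=3; pred: 24+2-4=22
Step 7: prey: 3+1-2=2; pred: 22+1-4=19
Step 8: prey: 2+0-1=1; pred: 19+0-3=16

Answer: 1 16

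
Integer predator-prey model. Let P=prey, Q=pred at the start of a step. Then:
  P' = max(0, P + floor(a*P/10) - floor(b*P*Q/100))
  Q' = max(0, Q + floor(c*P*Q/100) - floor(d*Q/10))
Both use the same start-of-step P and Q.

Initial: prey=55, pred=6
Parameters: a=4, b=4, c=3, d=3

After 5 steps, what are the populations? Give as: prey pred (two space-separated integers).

Step 1: prey: 55+22-13=64; pred: 6+9-1=14
Step 2: prey: 64+25-35=54; pred: 14+26-4=36
Step 3: prey: 54+21-77=0; pred: 36+58-10=84
Step 4: prey: 0+0-0=0; pred: 84+0-25=59
Step 5: prey: 0+0-0=0; pred: 59+0-17=42

Answer: 0 42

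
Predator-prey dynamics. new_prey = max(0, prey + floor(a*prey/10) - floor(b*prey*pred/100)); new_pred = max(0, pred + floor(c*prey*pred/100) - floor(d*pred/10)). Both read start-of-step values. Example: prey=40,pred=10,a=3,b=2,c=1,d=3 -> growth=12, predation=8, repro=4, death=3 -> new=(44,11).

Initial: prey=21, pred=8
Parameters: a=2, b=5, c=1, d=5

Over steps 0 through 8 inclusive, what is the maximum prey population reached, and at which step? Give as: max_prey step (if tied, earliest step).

Answer: 33 8

Derivation:
Step 1: prey: 21+4-8=17; pred: 8+1-4=5
Step 2: prey: 17+3-4=16; pred: 5+0-2=3
Step 3: prey: 16+3-2=17; pred: 3+0-1=2
Step 4: prey: 17+3-1=19; pred: 2+0-1=1
Step 5: prey: 19+3-0=22; pred: 1+0-0=1
Step 6: prey: 22+4-1=25; pred: 1+0-0=1
Step 7: prey: 25+5-1=29; pred: 1+0-0=1
Step 8: prey: 29+5-1=33; pred: 1+0-0=1
Max prey = 33 at step 8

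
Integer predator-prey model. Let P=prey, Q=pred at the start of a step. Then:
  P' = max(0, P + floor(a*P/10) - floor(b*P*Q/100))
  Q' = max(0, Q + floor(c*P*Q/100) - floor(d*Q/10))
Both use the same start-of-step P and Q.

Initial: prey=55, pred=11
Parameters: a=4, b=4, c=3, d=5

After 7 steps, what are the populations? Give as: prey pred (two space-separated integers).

Answer: 0 4

Derivation:
Step 1: prey: 55+22-24=53; pred: 11+18-5=24
Step 2: prey: 53+21-50=24; pred: 24+38-12=50
Step 3: prey: 24+9-48=0; pred: 50+36-25=61
Step 4: prey: 0+0-0=0; pred: 61+0-30=31
Step 5: prey: 0+0-0=0; pred: 31+0-15=16
Step 6: prey: 0+0-0=0; pred: 16+0-8=8
Step 7: prey: 0+0-0=0; pred: 8+0-4=4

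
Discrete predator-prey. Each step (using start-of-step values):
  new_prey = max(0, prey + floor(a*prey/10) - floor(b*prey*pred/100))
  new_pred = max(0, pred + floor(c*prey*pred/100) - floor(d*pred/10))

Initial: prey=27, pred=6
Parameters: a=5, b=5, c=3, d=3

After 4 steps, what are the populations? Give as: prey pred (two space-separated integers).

Answer: 6 39

Derivation:
Step 1: prey: 27+13-8=32; pred: 6+4-1=9
Step 2: prey: 32+16-14=34; pred: 9+8-2=15
Step 3: prey: 34+17-25=26; pred: 15+15-4=26
Step 4: prey: 26+13-33=6; pred: 26+20-7=39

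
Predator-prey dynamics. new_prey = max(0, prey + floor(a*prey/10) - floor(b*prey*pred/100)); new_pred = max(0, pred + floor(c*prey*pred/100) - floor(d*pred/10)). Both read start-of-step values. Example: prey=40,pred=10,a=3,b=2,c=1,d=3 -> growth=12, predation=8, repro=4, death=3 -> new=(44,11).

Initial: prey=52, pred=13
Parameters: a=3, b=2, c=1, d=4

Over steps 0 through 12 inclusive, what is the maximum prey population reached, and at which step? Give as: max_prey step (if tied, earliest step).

Step 1: prey: 52+15-13=54; pred: 13+6-5=14
Step 2: prey: 54+16-15=55; pred: 14+7-5=16
Step 3: prey: 55+16-17=54; pred: 16+8-6=18
Step 4: prey: 54+16-19=51; pred: 18+9-7=20
Step 5: prey: 51+15-20=46; pred: 20+10-8=22
Step 6: prey: 46+13-20=39; pred: 22+10-8=24
Step 7: prey: 39+11-18=32; pred: 24+9-9=24
Step 8: prey: 32+9-15=26; pred: 24+7-9=22
Step 9: prey: 26+7-11=22; pred: 22+5-8=19
Step 10: prey: 22+6-8=20; pred: 19+4-7=16
Step 11: prey: 20+6-6=20; pred: 16+3-6=13
Step 12: prey: 20+6-5=21; pred: 13+2-5=10
Max prey = 55 at step 2

Answer: 55 2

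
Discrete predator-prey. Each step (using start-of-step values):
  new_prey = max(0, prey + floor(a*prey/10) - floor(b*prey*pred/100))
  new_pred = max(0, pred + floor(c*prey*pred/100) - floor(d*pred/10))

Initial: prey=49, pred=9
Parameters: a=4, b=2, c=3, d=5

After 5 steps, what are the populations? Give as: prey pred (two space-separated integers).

Answer: 0 79

Derivation:
Step 1: prey: 49+19-8=60; pred: 9+13-4=18
Step 2: prey: 60+24-21=63; pred: 18+32-9=41
Step 3: prey: 63+25-51=37; pred: 41+77-20=98
Step 4: prey: 37+14-72=0; pred: 98+108-49=157
Step 5: prey: 0+0-0=0; pred: 157+0-78=79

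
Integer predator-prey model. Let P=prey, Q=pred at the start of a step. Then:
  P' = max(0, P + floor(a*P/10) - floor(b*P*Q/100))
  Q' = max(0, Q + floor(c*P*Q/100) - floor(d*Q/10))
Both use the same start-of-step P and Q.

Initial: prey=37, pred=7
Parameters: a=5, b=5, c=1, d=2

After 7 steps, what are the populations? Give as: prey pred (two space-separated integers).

Answer: 10 20

Derivation:
Step 1: prey: 37+18-12=43; pred: 7+2-1=8
Step 2: prey: 43+21-17=47; pred: 8+3-1=10
Step 3: prey: 47+23-23=47; pred: 10+4-2=12
Step 4: prey: 47+23-28=42; pred: 12+5-2=15
Step 5: prey: 42+21-31=32; pred: 15+6-3=18
Step 6: prey: 32+16-28=20; pred: 18+5-3=20
Step 7: prey: 20+10-20=10; pred: 20+4-4=20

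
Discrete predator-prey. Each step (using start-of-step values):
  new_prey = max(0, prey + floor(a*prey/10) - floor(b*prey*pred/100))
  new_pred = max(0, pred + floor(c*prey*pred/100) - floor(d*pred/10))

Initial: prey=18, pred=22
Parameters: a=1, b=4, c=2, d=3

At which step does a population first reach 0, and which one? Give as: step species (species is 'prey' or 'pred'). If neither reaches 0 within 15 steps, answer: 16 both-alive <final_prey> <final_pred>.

Step 1: prey: 18+1-15=4; pred: 22+7-6=23
Step 2: prey: 4+0-3=1; pred: 23+1-6=18
Step 3: prey: 1+0-0=1; pred: 18+0-5=13
Step 4: prey: 1+0-0=1; pred: 13+0-3=10
Step 5: prey: 1+0-0=1; pred: 10+0-3=7
Step 6: prey: 1+0-0=1; pred: 7+0-2=5
Step 7: prey: 1+0-0=1; pred: 5+0-1=4
Step 8: prey: 1+0-0=1; pred: 4+0-1=3
Step 9: prey: 1+0-0=1; pred: 3+0-0=3
Steps 10-15: state stable at prey=1, pred=3 (no change)
No extinction within 15 steps

Answer: 16 both-alive 1 3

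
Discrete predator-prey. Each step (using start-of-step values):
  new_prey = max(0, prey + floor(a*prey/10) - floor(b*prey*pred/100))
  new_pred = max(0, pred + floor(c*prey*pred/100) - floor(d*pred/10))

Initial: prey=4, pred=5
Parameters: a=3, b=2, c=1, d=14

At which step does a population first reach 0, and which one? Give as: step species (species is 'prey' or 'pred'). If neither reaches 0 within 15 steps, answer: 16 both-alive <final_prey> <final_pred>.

Answer: 1 pred

Derivation:
Step 1: prey: 4+1-0=5; pred: 5+0-7=0
First extinction: pred at step 1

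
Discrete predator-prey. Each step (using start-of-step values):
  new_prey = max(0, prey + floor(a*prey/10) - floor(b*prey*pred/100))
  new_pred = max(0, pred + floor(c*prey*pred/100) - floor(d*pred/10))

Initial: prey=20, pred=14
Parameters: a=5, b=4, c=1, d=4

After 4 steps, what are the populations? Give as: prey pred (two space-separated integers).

Answer: 28 6

Derivation:
Step 1: prey: 20+10-11=19; pred: 14+2-5=11
Step 2: prey: 19+9-8=20; pred: 11+2-4=9
Step 3: prey: 20+10-7=23; pred: 9+1-3=7
Step 4: prey: 23+11-6=28; pred: 7+1-2=6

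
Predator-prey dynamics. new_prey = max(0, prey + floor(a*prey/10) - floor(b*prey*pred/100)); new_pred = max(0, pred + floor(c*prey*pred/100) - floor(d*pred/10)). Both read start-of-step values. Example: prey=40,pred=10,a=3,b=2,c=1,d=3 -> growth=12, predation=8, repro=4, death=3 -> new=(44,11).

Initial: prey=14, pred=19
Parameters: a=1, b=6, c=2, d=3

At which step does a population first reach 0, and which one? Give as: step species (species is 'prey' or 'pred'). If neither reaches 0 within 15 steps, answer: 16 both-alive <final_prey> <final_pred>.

Answer: 1 prey

Derivation:
Step 1: prey: 14+1-15=0; pred: 19+5-5=19
First extinction: prey at step 1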